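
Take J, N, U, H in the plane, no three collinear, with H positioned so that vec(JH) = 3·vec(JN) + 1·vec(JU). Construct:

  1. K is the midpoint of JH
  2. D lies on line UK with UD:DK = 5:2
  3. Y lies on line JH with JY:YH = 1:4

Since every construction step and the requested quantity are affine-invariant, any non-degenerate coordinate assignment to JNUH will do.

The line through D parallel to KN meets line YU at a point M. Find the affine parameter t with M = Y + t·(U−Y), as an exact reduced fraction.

Work in coordinates with J = (0, 0), N = (1, 0), U = (0, 1), H = (3, 1).
1. K is the midpoint of JH ⇒ K = (3/2, 1/2)
2. D lies on line UK with UD:DK = 5:2 ⇒ D = (15/14, 9/14)
3. Y lies on line JH with JY:YH = 1:4 ⇒ Y = (3/5, 1/5)
through D parallel to KN: direction (-1/2, -1/2); meets YU at M = (30/49, 9/49)
M = Y + t·(U−Y) with t = -1/49

t = -1/49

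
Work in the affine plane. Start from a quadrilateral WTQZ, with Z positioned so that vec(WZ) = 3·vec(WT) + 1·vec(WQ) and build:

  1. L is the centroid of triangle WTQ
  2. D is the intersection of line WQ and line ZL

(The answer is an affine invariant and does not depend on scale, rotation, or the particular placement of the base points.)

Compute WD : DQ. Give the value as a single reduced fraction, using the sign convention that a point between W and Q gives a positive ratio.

WD:DQ = 1/3

Choose coordinates W = (0, 0), T = (1, 0), Q = (0, 1), Z = (3, 1).
1. L is the centroid of triangle WTQ ⇒ L = (1/3, 1/3)
2. D is the intersection of line WQ and line ZL ⇒ D = (0, 1/4)
D = W + t·(Q−W) with t = 1/4, so WD:DQ = t:(1−t) = 1/4:3/4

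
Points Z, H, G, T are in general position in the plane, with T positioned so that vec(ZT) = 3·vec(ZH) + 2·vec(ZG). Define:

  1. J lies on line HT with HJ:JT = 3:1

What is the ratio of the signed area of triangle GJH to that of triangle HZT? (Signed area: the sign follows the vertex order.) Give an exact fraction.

Set Z = (0, 0), H = (1, 0), G = (0, 1), T = (3, 2); any affine frame gives the same invariant.
1. J lies on line HT with HJ:JT = 3:1 ⇒ J = (5/2, 3/2)
2·[GJH] = -3, 2·[HZT] = -2
[GJH]:[HZT] = -3:-2 = 3/2

[GJH]:[HZT] = 3/2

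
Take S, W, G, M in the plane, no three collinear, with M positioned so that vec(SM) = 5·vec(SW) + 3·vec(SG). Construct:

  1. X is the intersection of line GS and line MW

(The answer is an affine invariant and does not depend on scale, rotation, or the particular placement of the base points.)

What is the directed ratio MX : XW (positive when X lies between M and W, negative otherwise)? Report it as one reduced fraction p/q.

Choose coordinates S = (0, 0), W = (1, 0), G = (0, 1), M = (5, 3).
1. X is the intersection of line GS and line MW ⇒ X = (0, -3/4)
X = M + t·(W−M) with t = 5/4, so MX:XW = t:(1−t) = 5/4:-1/4

MX:XW = -5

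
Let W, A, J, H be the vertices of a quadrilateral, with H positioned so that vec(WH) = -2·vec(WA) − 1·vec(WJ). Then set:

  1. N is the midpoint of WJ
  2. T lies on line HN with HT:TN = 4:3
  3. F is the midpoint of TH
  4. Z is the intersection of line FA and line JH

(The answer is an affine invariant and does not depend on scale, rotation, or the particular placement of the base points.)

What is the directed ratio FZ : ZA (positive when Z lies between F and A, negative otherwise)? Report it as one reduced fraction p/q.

FZ:ZA = -1/14

Assign W = (0, 0), A = (1, 0), J = (0, 1), H = (-2, -1) — the answer is frame-independent, so this choice is without loss of generality.
1. N is the midpoint of WJ ⇒ N = (0, 1/2)
2. T lies on line HN with HT:TN = 4:3 ⇒ T = (-6/7, -1/7)
3. F is the midpoint of TH ⇒ F = (-10/7, -4/7)
4. Z is the intersection of line FA and line JH ⇒ Z = (-21/13, -8/13)
Z = F + t·(A−F) with t = -1/13, so FZ:ZA = t:(1−t) = -1/13:14/13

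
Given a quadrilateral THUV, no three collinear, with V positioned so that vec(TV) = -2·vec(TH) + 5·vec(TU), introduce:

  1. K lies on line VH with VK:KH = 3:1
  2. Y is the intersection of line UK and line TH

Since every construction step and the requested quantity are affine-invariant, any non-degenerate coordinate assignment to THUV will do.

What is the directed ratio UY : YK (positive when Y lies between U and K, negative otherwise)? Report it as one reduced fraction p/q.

UY:YK = -4/5

Set T = (0, 0), H = (1, 0), U = (0, 1), V = (-2, 5); any affine frame gives the same invariant.
1. K lies on line VH with VK:KH = 3:1 ⇒ K = (1/4, 5/4)
2. Y is the intersection of line UK and line TH ⇒ Y = (-1, 0)
Y = U + t·(K−U) with t = -4, so UY:YK = t:(1−t) = -4:5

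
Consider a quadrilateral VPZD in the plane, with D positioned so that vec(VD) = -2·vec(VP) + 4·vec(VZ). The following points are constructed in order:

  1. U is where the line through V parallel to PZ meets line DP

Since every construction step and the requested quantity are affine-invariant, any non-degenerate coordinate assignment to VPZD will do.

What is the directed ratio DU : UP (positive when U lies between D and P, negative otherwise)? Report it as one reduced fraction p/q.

Set V = (0, 0), P = (1, 0), Z = (0, 1), D = (-2, 4); any affine frame gives the same invariant.
1. U is where the line through V parallel to PZ meets line DP ⇒ U = (4, -4)
U = D + t·(P−D) with t = 2, so DU:UP = t:(1−t) = 2:-1

DU:UP = -2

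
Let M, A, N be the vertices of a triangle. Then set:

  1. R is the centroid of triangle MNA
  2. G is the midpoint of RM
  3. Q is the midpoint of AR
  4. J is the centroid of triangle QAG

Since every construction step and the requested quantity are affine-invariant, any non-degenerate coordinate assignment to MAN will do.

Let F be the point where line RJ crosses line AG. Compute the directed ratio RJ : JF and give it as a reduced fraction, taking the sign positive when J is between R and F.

RJ:JF = 5

Work in coordinates with M = (0, 0), A = (1, 0), N = (0, 1).
1. R is the centroid of triangle MNA ⇒ R = (1/3, 1/3)
2. G is the midpoint of RM ⇒ G = (1/6, 1/6)
3. Q is the midpoint of AR ⇒ Q = (2/3, 1/6)
4. J is the centroid of triangle QAG ⇒ J = (11/18, 1/9)
line RJ meets AG at F = (2/3, 1/15)
J = R + t·(F−R) with t = 5/6, so RJ:JF = 5/6:1/6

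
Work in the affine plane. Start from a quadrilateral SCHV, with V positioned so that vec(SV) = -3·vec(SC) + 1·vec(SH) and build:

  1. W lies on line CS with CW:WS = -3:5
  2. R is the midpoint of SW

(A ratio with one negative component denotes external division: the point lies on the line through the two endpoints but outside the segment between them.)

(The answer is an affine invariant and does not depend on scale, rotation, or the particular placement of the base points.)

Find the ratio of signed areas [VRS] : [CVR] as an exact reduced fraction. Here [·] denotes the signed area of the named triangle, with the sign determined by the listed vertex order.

Set S = (0, 0), C = (1, 0), H = (0, 1), V = (-3, 1); any affine frame gives the same invariant.
1. W lies on line CS with CW:WS = -3:5 ⇒ W = (5/2, 0)
2. R is the midpoint of SW ⇒ R = (5/4, 0)
2·[VRS] = -5/4, 2·[CVR] = -1/4
[VRS]:[CVR] = -5/4:-1/4 = 5

[VRS]:[CVR] = 5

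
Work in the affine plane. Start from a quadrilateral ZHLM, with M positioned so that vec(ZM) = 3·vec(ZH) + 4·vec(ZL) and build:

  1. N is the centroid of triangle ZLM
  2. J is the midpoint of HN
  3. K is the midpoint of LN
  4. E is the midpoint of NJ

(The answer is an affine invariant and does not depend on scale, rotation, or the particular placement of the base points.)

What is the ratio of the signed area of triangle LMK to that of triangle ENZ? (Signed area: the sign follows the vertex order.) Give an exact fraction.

[LMK]:[ENZ] = -6/5

Choose coordinates Z = (0, 0), H = (1, 0), L = (0, 1), M = (3, 4).
1. N is the centroid of triangle ZLM ⇒ N = (1, 5/3)
2. J is the midpoint of HN ⇒ J = (1, 5/6)
3. K is the midpoint of LN ⇒ K = (1/2, 4/3)
4. E is the midpoint of NJ ⇒ E = (1, 5/4)
2·[LMK] = -1/2, 2·[ENZ] = 5/12
[LMK]:[ENZ] = -1/2:5/12 = -6/5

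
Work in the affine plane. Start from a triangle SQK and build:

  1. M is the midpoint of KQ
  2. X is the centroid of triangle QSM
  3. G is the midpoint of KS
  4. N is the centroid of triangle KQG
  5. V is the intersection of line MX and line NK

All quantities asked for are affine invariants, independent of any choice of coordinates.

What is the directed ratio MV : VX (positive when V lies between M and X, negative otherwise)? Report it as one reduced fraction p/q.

Choose coordinates S = (0, 0), Q = (1, 0), K = (0, 1).
1. M is the midpoint of KQ ⇒ M = (1/2, 1/2)
2. X is the centroid of triangle QSM ⇒ X = (1/2, 1/6)
3. G is the midpoint of KS ⇒ G = (0, 1/2)
4. N is the centroid of triangle KQG ⇒ N = (1/3, 1/2)
5. V is the intersection of line MX and line NK ⇒ V = (1/2, 1/4)
V = M + t·(X−M) with t = 3/4, so MV:VX = t:(1−t) = 3/4:1/4

MV:VX = 3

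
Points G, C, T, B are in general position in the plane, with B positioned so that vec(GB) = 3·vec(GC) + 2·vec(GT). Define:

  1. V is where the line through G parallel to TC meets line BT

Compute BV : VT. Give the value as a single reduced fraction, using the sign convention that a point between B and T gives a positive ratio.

Set G = (0, 0), C = (1, 0), T = (0, 1), B = (3, 2); any affine frame gives the same invariant.
1. V is where the line through G parallel to TC meets line BT ⇒ V = (-3/4, 3/4)
V = B + t·(T−B) with t = 5/4, so BV:VT = t:(1−t) = 5/4:-1/4

BV:VT = -5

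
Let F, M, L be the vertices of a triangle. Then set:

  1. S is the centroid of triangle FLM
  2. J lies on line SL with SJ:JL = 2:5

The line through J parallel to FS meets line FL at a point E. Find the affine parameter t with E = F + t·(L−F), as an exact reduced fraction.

t = 2/7

Choose coordinates F = (0, 0), M = (1, 0), L = (0, 1).
1. S is the centroid of triangle FLM ⇒ S = (1/3, 1/3)
2. J lies on line SL with SJ:JL = 2:5 ⇒ J = (5/21, 11/21)
through J parallel to FS: direction (1/3, 1/3); meets FL at E = (0, 2/7)
E = F + t·(L−F) with t = 2/7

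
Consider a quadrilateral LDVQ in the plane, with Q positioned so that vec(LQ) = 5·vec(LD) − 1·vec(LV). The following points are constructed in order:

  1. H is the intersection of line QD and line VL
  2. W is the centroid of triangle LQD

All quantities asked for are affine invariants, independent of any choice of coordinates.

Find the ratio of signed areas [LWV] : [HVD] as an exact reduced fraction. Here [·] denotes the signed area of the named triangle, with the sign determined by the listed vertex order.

Choose coordinates L = (0, 0), D = (1, 0), V = (0, 1), Q = (5, -1).
1. H is the intersection of line QD and line VL ⇒ H = (0, 1/4)
2. W is the centroid of triangle LQD ⇒ W = (2, -1/3)
2·[LWV] = 2, 2·[HVD] = -3/4
[LWV]:[HVD] = 2:-3/4 = -8/3

[LWV]:[HVD] = -8/3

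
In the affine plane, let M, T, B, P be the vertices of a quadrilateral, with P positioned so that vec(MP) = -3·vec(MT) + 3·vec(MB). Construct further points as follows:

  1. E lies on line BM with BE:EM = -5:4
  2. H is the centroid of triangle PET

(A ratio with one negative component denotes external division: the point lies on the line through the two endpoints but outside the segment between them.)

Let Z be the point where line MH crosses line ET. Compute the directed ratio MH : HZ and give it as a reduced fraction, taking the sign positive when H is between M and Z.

Assign M = (0, 0), T = (1, 0), B = (0, 1), P = (-3, 3) — the answer is frame-independent, so this choice is without loss of generality.
1. E lies on line BM with BE:EM = -5:4 ⇒ E = (0, -4)
2. H is the centroid of triangle PET ⇒ H = (-2/3, -1/3)
line MH meets ET at Z = (8/7, 4/7)
H = M + t·(Z−M) with t = -7/12, so MH:HZ = -7/12:19/12

MH:HZ = -7/19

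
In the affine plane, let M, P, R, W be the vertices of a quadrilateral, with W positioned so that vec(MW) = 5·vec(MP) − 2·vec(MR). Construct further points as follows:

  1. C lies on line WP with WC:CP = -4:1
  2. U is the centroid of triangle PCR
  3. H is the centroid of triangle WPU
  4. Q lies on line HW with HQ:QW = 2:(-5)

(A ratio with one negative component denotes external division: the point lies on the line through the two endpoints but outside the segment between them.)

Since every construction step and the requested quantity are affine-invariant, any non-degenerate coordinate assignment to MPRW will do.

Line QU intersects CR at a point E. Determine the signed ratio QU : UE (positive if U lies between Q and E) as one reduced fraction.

QU:UE = -1/9

Choose coordinates M = (0, 0), P = (1, 0), R = (0, 1), W = (5, -2).
1. C lies on line WP with WC:CP = -4:1 ⇒ C = (-1/3, 2/3)
2. U is the centroid of triangle PCR ⇒ U = (2/9, 5/9)
3. H is the centroid of triangle WPU ⇒ H = (56/27, -13/27)
4. Q lies on line HW with HQ:QW = 2:(-5) ⇒ Q = (10/81, 43/81)
line QU meets CR at E = (-2/3, 1/3)
U = Q + t·(E−Q) with t = -1/8, so QU:UE = -1/8:9/8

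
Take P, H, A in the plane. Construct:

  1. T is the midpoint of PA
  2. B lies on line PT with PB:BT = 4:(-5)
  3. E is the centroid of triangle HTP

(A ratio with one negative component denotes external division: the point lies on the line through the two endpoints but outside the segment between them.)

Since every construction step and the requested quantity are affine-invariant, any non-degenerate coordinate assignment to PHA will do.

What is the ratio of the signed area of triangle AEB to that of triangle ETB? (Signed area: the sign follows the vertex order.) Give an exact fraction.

Assign P = (0, 0), H = (1, 0), A = (0, 1) — the answer is frame-independent, so this choice is without loss of generality.
1. T is the midpoint of PA ⇒ T = (0, 1/2)
2. B lies on line PT with PB:BT = 4:(-5) ⇒ B = (0, -2)
3. E is the centroid of triangle HTP ⇒ E = (1/3, 1/6)
2·[AEB] = -1, 2·[ETB] = 5/6
[AEB]:[ETB] = -1:5/6 = -6/5

[AEB]:[ETB] = -6/5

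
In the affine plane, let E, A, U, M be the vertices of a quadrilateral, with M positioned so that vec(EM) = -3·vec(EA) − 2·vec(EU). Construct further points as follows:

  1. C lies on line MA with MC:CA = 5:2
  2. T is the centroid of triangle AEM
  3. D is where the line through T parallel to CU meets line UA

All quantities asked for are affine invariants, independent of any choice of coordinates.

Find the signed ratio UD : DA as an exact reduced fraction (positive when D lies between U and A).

Set E = (0, 0), A = (1, 0), U = (0, 1), M = (-3, -2); any affine frame gives the same invariant.
1. C lies on line MA with MC:CA = 5:2 ⇒ C = (-1/7, -4/7)
2. T is the centroid of triangle AEM ⇒ T = (-2/3, -2/3)
3. D is where the line through T parallel to CU meets line UA ⇒ D = (-17/36, 53/36)
D = U + t·(A−U) with t = -17/36, so UD:DA = t:(1−t) = -17/36:53/36

UD:DA = -17/53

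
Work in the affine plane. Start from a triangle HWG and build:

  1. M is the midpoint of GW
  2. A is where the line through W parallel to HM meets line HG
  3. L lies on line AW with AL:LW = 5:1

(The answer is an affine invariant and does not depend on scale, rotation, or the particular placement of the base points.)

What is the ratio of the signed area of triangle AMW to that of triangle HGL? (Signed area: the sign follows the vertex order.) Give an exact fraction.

[AMW]:[HGL] = 6/5

Set H = (0, 0), W = (1, 0), G = (0, 1); any affine frame gives the same invariant.
1. M is the midpoint of GW ⇒ M = (1/2, 1/2)
2. A is where the line through W parallel to HM meets line HG ⇒ A = (0, -1)
3. L lies on line AW with AL:LW = 5:1 ⇒ L = (5/6, -1/6)
2·[AMW] = -1, 2·[HGL] = -5/6
[AMW]:[HGL] = -1:-5/6 = 6/5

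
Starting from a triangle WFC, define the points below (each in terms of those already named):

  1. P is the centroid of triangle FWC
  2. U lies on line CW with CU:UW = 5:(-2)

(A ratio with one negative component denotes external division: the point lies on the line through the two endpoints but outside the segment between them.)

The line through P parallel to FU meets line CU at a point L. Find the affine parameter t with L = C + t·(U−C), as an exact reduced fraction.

Work in coordinates with W = (0, 0), F = (1, 0), C = (0, 1).
1. P is the centroid of triangle FWC ⇒ P = (1/3, 1/3)
2. U lies on line CW with CU:UW = 5:(-2) ⇒ U = (0, -2/3)
through P parallel to FU: direction (-1, -2/3); meets CU at L = (0, 1/9)
L = C + t·(U−C) with t = 8/15

t = 8/15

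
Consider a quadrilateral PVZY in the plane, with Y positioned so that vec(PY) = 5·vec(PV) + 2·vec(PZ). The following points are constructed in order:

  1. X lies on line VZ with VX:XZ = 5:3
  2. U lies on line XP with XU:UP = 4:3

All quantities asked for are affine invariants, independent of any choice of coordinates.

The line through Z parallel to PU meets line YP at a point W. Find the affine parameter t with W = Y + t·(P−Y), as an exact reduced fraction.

Set P = (0, 0), V = (1, 0), Z = (0, 1), Y = (5, 2); any affine frame gives the same invariant.
1. X lies on line VZ with VX:XZ = 5:3 ⇒ X = (3/8, 5/8)
2. U lies on line XP with XU:UP = 4:3 ⇒ U = (9/56, 15/56)
through Z parallel to PU: direction (9/56, 15/56); meets YP at W = (-15/19, -6/19)
W = Y + t·(P−Y) with t = 22/19

t = 22/19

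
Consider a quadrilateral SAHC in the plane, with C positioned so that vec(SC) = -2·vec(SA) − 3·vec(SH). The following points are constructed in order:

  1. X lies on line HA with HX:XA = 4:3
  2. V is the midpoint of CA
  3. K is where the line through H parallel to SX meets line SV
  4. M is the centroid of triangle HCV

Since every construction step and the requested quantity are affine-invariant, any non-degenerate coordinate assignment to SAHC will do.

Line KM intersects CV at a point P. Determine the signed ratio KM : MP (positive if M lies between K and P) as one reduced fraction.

KM:MP = 11/6

Assign S = (0, 0), A = (1, 0), H = (0, 1), C = (-2, -3) — the answer is frame-independent, so this choice is without loss of generality.
1. X lies on line HA with HX:XA = 4:3 ⇒ X = (4/7, 3/7)
2. V is the midpoint of CA ⇒ V = (-1/2, -3/2)
3. K is where the line through H parallel to SX meets line SV ⇒ K = (4/9, 4/3)
4. M is the centroid of triangle HCV ⇒ M = (-5/6, -7/6)
line KM meets CV at P = (-101/66, -167/66)
M = K + t·(P−K) with t = 11/17, so KM:MP = 11/17:6/17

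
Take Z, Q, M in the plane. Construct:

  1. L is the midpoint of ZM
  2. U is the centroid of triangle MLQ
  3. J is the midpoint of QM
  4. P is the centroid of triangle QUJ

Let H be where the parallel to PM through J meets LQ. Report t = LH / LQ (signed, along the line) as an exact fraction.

Choose coordinates Z = (0, 0), Q = (1, 0), M = (0, 1).
1. L is the midpoint of ZM ⇒ L = (0, 1/2)
2. U is the centroid of triangle MLQ ⇒ U = (1/3, 1/2)
3. J is the midpoint of QM ⇒ J = (1/2, 1/2)
4. P is the centroid of triangle QUJ ⇒ P = (11/18, 1/3)
through J parallel to PM: direction (-11/18, 2/3); meets LQ at H = (12/13, 1/26)
H = L + t·(Q−L) with t = 12/13

t = 12/13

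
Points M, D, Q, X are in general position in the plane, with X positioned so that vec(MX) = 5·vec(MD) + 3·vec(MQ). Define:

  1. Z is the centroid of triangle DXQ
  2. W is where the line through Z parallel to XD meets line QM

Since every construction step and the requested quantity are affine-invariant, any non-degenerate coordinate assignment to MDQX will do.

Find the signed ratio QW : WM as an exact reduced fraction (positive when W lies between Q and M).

QW:WM = -7

Work in coordinates with M = (0, 0), D = (1, 0), Q = (0, 1), X = (5, 3).
1. Z is the centroid of triangle DXQ ⇒ Z = (2, 4/3)
2. W is where the line through Z parallel to XD meets line QM ⇒ W = (0, -1/6)
W = Q + t·(M−Q) with t = 7/6, so QW:WM = t:(1−t) = 7/6:-1/6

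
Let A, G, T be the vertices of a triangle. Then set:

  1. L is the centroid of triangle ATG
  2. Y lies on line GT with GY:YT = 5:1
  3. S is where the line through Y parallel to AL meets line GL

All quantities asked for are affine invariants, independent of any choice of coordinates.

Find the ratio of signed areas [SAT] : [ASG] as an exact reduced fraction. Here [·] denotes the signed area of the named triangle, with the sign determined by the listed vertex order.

Set A = (0, 0), G = (1, 0), T = (0, 1); any affine frame gives the same invariant.
1. L is the centroid of triangle ATG ⇒ L = (1/3, 1/3)
2. Y lies on line GT with GY:YT = 5:1 ⇒ Y = (1/6, 5/6)
3. S is where the line through Y parallel to AL meets line GL ⇒ S = (-1/9, 5/9)
2·[SAT] = 1/9, 2·[ASG] = -5/9
[SAT]:[ASG] = 1/9:-5/9 = -1/5

[SAT]:[ASG] = -1/5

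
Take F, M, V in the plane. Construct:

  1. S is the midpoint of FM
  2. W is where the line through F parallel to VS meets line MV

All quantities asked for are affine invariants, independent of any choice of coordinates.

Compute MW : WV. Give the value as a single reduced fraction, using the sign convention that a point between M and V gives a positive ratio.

MW:WV = -2

Choose coordinates F = (0, 0), M = (1, 0), V = (0, 1).
1. S is the midpoint of FM ⇒ S = (1/2, 0)
2. W is where the line through F parallel to VS meets line MV ⇒ W = (-1, 2)
W = M + t·(V−M) with t = 2, so MW:WV = t:(1−t) = 2:-1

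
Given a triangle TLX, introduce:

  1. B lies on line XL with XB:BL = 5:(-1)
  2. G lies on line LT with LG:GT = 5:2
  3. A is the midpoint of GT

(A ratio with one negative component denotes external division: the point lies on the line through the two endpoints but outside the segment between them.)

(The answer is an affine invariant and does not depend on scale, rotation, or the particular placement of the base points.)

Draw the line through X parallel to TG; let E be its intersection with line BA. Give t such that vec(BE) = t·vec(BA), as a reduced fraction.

Choose coordinates T = (0, 0), L = (1, 0), X = (0, 1).
1. B lies on line XL with XB:BL = 5:(-1) ⇒ B = (5/4, -1/4)
2. G lies on line LT with LG:GT = 5:2 ⇒ G = (2/7, 0)
3. A is the midpoint of GT ⇒ A = (1/7, 0)
through X parallel to TG: direction (2/7, 0); meets BA at E = (-30/7, 1)
E = B + t·(A−B) with t = 5

t = 5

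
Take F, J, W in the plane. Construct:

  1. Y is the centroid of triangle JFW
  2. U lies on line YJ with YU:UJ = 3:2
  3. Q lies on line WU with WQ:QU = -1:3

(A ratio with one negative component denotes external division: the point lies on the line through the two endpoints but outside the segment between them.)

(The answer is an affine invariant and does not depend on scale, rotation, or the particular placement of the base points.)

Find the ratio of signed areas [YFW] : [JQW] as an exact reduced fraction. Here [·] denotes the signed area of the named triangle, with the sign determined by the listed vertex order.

Choose coordinates F = (0, 0), J = (1, 0), W = (0, 1).
1. Y is the centroid of triangle JFW ⇒ Y = (1/3, 1/3)
2. U lies on line YJ with YU:UJ = 3:2 ⇒ U = (11/15, 2/15)
3. Q lies on line WU with WQ:QU = -1:3 ⇒ Q = (-11/30, 43/30)
2·[YFW] = -1/3, 2·[JQW] = 1/15
[YFW]:[JQW] = -1/3:1/15 = -5

[YFW]:[JQW] = -5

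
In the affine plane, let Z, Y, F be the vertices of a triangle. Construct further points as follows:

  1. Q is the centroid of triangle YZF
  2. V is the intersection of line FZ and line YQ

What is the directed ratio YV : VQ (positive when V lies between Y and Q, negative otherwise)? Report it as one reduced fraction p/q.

Choose coordinates Z = (0, 0), Y = (1, 0), F = (0, 1).
1. Q is the centroid of triangle YZF ⇒ Q = (1/3, 1/3)
2. V is the intersection of line FZ and line YQ ⇒ V = (0, 1/2)
V = Y + t·(Q−Y) with t = 3/2, so YV:VQ = t:(1−t) = 3/2:-1/2

YV:VQ = -3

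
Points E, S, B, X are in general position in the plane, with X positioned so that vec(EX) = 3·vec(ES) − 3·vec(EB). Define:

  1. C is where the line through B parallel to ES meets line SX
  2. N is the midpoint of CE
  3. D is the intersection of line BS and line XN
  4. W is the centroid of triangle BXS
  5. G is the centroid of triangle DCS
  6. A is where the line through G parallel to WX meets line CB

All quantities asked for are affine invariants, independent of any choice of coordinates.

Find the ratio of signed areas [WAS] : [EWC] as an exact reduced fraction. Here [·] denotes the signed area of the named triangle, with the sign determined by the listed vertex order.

[WAS]:[EWC] = -26/147

Assign E = (0, 0), S = (1, 0), B = (0, 1), X = (3, -3) — the answer is frame-independent, so this choice is without loss of generality.
1. C is where the line through B parallel to ES meets line SX ⇒ C = (1/3, 1)
2. N is the midpoint of CE ⇒ N = (1/6, 1/2)
3. D is the intersection of line BS and line XN ⇒ D = (-5/4, 9/4)
4. W is the centroid of triangle BXS ⇒ W = (4/3, -2/3)
5. G is the centroid of triangle DCS ⇒ G = (1/36, 13/12)
6. A is where the line through G parallel to WX meets line CB ⇒ A = (11/126, 1)
2·[WAS] = -52/189, 2·[EWC] = 14/9
[WAS]:[EWC] = -52/189:14/9 = -26/147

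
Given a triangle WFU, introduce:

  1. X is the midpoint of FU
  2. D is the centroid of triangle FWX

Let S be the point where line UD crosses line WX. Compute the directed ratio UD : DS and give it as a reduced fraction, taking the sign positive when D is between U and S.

Set W = (0, 0), F = (1, 0), U = (0, 1); any affine frame gives the same invariant.
1. X is the midpoint of FU ⇒ X = (1/2, 1/2)
2. D is the centroid of triangle FWX ⇒ D = (1/2, 1/6)
line UD meets WX at S = (3/8, 3/8)
D = U + t·(S−U) with t = 4/3, so UD:DS = 4/3:-1/3

UD:DS = -4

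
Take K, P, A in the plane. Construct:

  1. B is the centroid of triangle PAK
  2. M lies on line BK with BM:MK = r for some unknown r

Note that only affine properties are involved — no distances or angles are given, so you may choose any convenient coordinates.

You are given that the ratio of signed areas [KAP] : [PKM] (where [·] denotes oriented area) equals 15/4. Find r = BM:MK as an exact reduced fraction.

Choose coordinates K = (0, 0), P = (1, 0), A = (0, 1).
1. B is the centroid of triangle PAK ⇒ B = (1/3, 1/3)
2. With BM:MK = r, write λ = r/(r+1) so M = B + λ·(K−B); M is affine-linear in λ
Every point depending on M is an affine combination of M and λ-independent points, so each such coordinate is linear in λ; the λ² term in each signed area is a multiple of (K−B)×(K−B) = 0, so 2·[KAP] and 2·[PKM] are each linear in λ. Evaluating at λ=0 and λ=1:
  2·[KAP] = -1,   2·[PKM] = 1/3·λ − 1/3
So [KAP]:[PKM] = (-1) / (1/3·λ − 1/3). Setting this equal to 15/4:
  -1 = 15/4·(1/3·λ − 1/3)  ⇒  λ = 1/5
Then r = λ/(1−λ) = (1/5)/(4/5) = 1/4. Check: with r = 1/4, M = (4/15, 4/15) and [KAP]:[PKM] = 15/4 as required.

r = 1/4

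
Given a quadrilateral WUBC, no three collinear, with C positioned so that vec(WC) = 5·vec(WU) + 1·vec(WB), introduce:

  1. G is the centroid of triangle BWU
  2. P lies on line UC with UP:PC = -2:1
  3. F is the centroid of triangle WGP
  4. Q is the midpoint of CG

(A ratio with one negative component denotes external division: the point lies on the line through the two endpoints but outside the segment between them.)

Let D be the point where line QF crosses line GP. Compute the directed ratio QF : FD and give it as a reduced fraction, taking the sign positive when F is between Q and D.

Assign W = (0, 0), U = (1, 0), B = (0, 1), C = (5, 1) — the answer is frame-independent, so this choice is without loss of generality.
1. G is the centroid of triangle BWU ⇒ G = (1/3, 1/3)
2. P lies on line UC with UP:PC = -2:1 ⇒ P = (9, 2)
3. F is the centroid of triangle WGP ⇒ F = (28/9, 7/9)
4. Q is the midpoint of CG ⇒ Q = (8/3, 2/3)
line QF meets GP at D = (14/3, 7/6)
F = Q + t·(D−Q) with t = 2/9, so QF:FD = 2/9:7/9

QF:FD = 2/7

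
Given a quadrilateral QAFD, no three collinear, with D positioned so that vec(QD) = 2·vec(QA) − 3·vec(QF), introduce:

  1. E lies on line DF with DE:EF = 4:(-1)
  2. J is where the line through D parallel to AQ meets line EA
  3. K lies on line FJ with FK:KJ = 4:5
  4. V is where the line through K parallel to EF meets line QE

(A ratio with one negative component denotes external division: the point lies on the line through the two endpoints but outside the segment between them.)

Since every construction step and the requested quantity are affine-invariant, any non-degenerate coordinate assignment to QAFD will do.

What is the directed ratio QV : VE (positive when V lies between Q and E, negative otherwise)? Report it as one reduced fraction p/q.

QV:VE = -127/64

Assign Q = (0, 0), A = (1, 0), F = (0, 1), D = (2, -3) — the answer is frame-independent, so this choice is without loss of generality.
1. E lies on line DF with DE:EF = 4:(-1) ⇒ E = (-2/3, 7/3)
2. J is where the line through D parallel to AQ meets line EA ⇒ J = (22/7, -3)
3. K lies on line FJ with FK:KJ = 4:5 ⇒ K = (88/63, -7/9)
4. V is where the line through K parallel to EF meets line QE ⇒ V = (-254/189, 127/27)
V = Q + t·(E−Q) with t = 127/63, so QV:VE = t:(1−t) = 127/63:-64/63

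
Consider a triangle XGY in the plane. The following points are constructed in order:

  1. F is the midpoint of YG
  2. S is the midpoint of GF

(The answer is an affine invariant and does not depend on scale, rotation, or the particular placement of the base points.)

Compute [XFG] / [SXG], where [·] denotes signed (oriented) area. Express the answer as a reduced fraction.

[XFG]:[SXG] = -2

Work in coordinates with X = (0, 0), G = (1, 0), Y = (0, 1).
1. F is the midpoint of YG ⇒ F = (1/2, 1/2)
2. S is the midpoint of GF ⇒ S = (3/4, 1/4)
2·[XFG] = -1/2, 2·[SXG] = 1/4
[XFG]:[SXG] = -1/2:1/4 = -2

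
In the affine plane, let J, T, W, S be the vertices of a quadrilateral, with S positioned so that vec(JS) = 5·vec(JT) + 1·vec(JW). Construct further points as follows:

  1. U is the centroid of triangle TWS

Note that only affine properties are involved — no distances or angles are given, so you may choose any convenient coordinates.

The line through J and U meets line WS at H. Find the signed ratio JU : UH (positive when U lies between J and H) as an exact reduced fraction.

JU:UH = 2

Set J = (0, 0), T = (1, 0), W = (0, 1), S = (5, 1); any affine frame gives the same invariant.
1. U is the centroid of triangle TWS ⇒ U = (2, 2/3)
line JU meets WS at H = (3, 1)
U = J + t·(H−J) with t = 2/3, so JU:UH = 2/3:1/3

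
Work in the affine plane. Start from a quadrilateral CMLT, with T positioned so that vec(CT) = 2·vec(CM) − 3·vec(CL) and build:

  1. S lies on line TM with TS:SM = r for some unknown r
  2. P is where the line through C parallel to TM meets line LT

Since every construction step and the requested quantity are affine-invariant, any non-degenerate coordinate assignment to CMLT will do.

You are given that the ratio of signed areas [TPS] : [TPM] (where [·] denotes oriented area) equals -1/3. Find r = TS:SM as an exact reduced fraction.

Set C = (0, 0), M = (1, 0), L = (0, 1), T = (2, -3); any affine frame gives the same invariant.
1. With TS:SM = r, write λ = r/(r+1) so S = T + λ·(M−T); S is affine-linear in λ
2. P is where the line through C parallel to TM meets line LT ⇒ P = (-1, 3)
Every point depending on S is an affine combination of S and λ-independent points, so each such coordinate is linear in λ; the λ² term in each signed area is a multiple of (M−T)×(M−T) = 0, so 2·[TPS] and 2·[TPM] are each linear in λ. Evaluating at λ=0 and λ=1:
  2·[TPS] = -3·λ,   2·[TPM] = -3
So [TPS]:[TPM] = (-3·λ) / (-3). Setting this equal to -1/3:
  -3·λ = -1/3·(-3)  ⇒  λ = -1/3
Then r = λ/(1−λ) = (-1/3)/(4/3) = -1/4. Check: with r = -1/4, S = (7/3, -4) and [TPS]:[TPM] = -1/3 as required.

r = -1/4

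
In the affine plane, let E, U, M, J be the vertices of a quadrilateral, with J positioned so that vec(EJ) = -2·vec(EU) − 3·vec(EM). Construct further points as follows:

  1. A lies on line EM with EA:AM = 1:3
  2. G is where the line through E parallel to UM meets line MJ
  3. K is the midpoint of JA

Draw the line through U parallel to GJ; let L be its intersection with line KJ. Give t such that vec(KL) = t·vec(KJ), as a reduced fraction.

Choose coordinates E = (0, 0), U = (1, 0), M = (0, 1), J = (-2, -3).
1. A lies on line EM with EA:AM = 1:3 ⇒ A = (0, 1/4)
2. G is where the line through E parallel to UM meets line MJ ⇒ G = (-1/3, 1/3)
3. K is the midpoint of JA ⇒ K = (-1, -11/8)
through U parallel to GJ: direction (-5/3, -10/3); meets KJ at L = (6, 10)
L = K + t·(J−K) with t = -7

t = -7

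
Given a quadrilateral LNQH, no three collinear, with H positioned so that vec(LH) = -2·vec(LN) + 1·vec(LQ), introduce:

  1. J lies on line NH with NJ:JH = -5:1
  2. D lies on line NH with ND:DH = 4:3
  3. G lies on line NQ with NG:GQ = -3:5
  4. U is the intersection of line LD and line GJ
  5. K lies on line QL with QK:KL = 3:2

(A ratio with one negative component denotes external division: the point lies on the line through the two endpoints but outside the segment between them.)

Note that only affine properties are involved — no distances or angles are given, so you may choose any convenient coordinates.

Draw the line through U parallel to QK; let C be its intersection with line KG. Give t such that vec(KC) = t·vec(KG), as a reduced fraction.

t = 8/29

Set L = (0, 0), N = (1, 0), Q = (0, 1), H = (-2, 1); any affine frame gives the same invariant.
1. J lies on line NH with NJ:JH = -5:1 ⇒ J = (-11/4, 5/4)
2. D lies on line NH with ND:DH = 4:3 ⇒ D = (-5/7, 4/7)
3. G lies on line NQ with NG:GQ = -3:5 ⇒ G = (5/2, -3/2)
4. U is the intersection of line LD and line GJ ⇒ U = (20/29, -16/29)
5. K lies on line QL with QK:KL = 3:2 ⇒ K = (0, 2/5)
through U parallel to QK: direction (0, -3/5); meets KG at C = (20/29, -18/145)
C = K + t·(G−K) with t = 8/29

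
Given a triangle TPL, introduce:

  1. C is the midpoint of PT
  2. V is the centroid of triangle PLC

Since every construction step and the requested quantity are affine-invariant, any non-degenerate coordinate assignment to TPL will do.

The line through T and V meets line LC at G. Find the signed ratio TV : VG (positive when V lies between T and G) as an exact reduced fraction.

TV:VG = -4

Choose coordinates T = (0, 0), P = (1, 0), L = (0, 1).
1. C is the midpoint of PT ⇒ C = (1/2, 0)
2. V is the centroid of triangle PLC ⇒ V = (1/2, 1/3)
line TV meets LC at G = (3/8, 1/4)
V = T + t·(G−T) with t = 4/3, so TV:VG = 4/3:-1/3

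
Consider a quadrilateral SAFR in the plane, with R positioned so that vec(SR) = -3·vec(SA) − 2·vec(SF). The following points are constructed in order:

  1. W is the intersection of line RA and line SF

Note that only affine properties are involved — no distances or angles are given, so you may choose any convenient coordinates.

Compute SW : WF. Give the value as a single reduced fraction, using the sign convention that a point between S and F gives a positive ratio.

SW:WF = -1/3

Assign S = (0, 0), A = (1, 0), F = (0, 1), R = (-3, -2) — the answer is frame-independent, so this choice is without loss of generality.
1. W is the intersection of line RA and line SF ⇒ W = (0, -1/2)
W = S + t·(F−S) with t = -1/2, so SW:WF = t:(1−t) = -1/2:3/2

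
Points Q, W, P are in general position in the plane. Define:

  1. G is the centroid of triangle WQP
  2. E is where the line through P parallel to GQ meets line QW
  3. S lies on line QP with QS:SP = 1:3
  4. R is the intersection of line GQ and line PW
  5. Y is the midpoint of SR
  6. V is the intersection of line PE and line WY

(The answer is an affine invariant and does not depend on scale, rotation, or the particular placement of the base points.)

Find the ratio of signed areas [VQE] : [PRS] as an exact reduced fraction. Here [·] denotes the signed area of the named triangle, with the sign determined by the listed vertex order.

Work in coordinates with Q = (0, 0), W = (1, 0), P = (0, 1).
1. G is the centroid of triangle WQP ⇒ G = (1/3, 1/3)
2. E is where the line through P parallel to GQ meets line QW ⇒ E = (-1, 0)
3. S lies on line QP with QS:SP = 1:3 ⇒ S = (0, 1/4)
4. R is the intersection of line GQ and line PW ⇒ R = (1/2, 1/2)
5. Y is the midpoint of SR ⇒ Y = (1/4, 3/8)
6. V is the intersection of line PE and line WY ⇒ V = (-1/3, 2/3)
2·[VQE] = -2/3, 2·[PRS] = -3/8
[VQE]:[PRS] = -2/3:-3/8 = 16/9

[VQE]:[PRS] = 16/9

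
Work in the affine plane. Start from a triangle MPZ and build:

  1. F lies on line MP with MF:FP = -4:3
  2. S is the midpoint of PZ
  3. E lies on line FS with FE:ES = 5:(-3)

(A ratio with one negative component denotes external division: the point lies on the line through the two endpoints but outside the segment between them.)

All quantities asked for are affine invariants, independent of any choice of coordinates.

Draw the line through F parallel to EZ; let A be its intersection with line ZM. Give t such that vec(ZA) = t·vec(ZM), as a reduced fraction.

t = 15/19

Work in coordinates with M = (0, 0), P = (1, 0), Z = (0, 1).
1. F lies on line MP with MF:FP = -4:3 ⇒ F = (4, 0)
2. S is the midpoint of PZ ⇒ S = (1/2, 1/2)
3. E lies on line FS with FE:ES = 5:(-3) ⇒ E = (-19/4, 5/4)
through F parallel to EZ: direction (19/4, -1/4); meets ZM at A = (0, 4/19)
A = Z + t·(M−Z) with t = 15/19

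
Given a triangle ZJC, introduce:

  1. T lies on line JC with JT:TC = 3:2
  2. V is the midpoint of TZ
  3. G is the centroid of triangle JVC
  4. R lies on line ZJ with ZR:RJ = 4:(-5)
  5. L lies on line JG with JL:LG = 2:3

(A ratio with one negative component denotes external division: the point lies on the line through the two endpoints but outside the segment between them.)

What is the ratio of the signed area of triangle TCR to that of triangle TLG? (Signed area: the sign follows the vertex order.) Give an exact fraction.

Set Z = (0, 0), J = (1, 0), C = (0, 1); any affine frame gives the same invariant.
1. T lies on line JC with JT:TC = 3:2 ⇒ T = (2/5, 3/5)
2. V is the midpoint of TZ ⇒ V = (1/5, 3/10)
3. G is the centroid of triangle JVC ⇒ G = (2/5, 13/30)
4. R lies on line ZJ with ZR:RJ = 4:(-5) ⇒ R = (-4, 0)
5. L lies on line JG with JL:LG = 2:3 ⇒ L = (19/25, 13/75)
2·[TCR] = 2, 2·[TLG] = -3/50
[TCR]:[TLG] = 2:-3/50 = -100/3

[TCR]:[TLG] = -100/3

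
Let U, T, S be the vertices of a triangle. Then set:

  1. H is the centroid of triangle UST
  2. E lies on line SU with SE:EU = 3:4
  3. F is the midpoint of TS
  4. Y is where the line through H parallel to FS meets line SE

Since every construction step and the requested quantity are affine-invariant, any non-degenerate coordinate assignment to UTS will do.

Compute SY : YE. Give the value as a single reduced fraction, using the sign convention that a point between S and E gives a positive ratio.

Assign U = (0, 0), T = (1, 0), S = (0, 1) — the answer is frame-independent, so this choice is without loss of generality.
1. H is the centroid of triangle UST ⇒ H = (1/3, 1/3)
2. E lies on line SU with SE:EU = 3:4 ⇒ E = (0, 4/7)
3. F is the midpoint of TS ⇒ F = (1/2, 1/2)
4. Y is where the line through H parallel to FS meets line SE ⇒ Y = (0, 2/3)
Y = S + t·(E−S) with t = 7/9, so SY:YE = t:(1−t) = 7/9:2/9

SY:YE = 7/2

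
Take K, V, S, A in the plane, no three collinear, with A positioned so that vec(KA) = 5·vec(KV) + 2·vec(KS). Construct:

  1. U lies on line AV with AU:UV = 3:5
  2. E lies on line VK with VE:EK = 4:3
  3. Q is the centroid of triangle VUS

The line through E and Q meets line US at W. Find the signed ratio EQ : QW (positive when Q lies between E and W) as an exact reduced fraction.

Set K = (0, 0), V = (1, 0), S = (0, 1), A = (5, 2); any affine frame gives the same invariant.
1. U lies on line AV with AU:UV = 3:5 ⇒ U = (7/2, 5/4)
2. E lies on line VK with VE:EK = 4:3 ⇒ E = (3/7, 0)
3. Q is the centroid of triangle VUS ⇒ Q = (3/2, 3/4)
line EQ meets US at W = (91/44, 101/88)
Q = E + t·(W−E) with t = 66/101, so EQ:QW = 66/101:35/101

EQ:QW = 66/35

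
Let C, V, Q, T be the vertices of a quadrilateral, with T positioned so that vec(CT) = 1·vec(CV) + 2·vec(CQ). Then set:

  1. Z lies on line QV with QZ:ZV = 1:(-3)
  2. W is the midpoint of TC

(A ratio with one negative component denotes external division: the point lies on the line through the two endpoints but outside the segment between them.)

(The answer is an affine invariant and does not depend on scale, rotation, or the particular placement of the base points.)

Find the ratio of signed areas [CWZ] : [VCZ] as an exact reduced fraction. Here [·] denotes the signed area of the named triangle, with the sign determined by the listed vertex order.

[CWZ]:[VCZ] = -5/6

Assign C = (0, 0), V = (1, 0), Q = (0, 1), T = (1, 2) — the answer is frame-independent, so this choice is without loss of generality.
1. Z lies on line QV with QZ:ZV = 1:(-3) ⇒ Z = (-1/2, 3/2)
2. W is the midpoint of TC ⇒ W = (1/2, 1)
2·[CWZ] = 5/4, 2·[VCZ] = -3/2
[CWZ]:[VCZ] = 5/4:-3/2 = -5/6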